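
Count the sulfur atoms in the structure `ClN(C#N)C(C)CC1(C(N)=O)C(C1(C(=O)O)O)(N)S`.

The symbol for sulfur appears 1 time in the SMILES.

1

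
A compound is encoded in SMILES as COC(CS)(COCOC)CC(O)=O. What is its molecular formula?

C8H16O5S

Heavy atoms from the SMILES: 8 C, 5 O, 1 S.
Implicit hydrogens by atom environment:
  4 × C: 2 H each → 8
  4 × O: no H
  2 × C: 3 H each → 6
  2 × C: no H
  1 × O: 1 H
  1 × S: 1 H
  Total hydrogens = 16.
Molecular formula: C8H16O5S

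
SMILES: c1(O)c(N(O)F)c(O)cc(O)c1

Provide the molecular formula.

Heavy atoms from the SMILES: 6 C, 1 F, 1 N, 4 O.
Implicit hydrogens by atom environment:
  4 × C (aromatic): no H
  4 × O: 1 H each → 4
  2 × C (aromatic): 1 H each → 2
  1 × F: no H
  1 × N: no H
  Total hydrogens = 6.
Molecular formula: C6H6FNO4

C6H6FNO4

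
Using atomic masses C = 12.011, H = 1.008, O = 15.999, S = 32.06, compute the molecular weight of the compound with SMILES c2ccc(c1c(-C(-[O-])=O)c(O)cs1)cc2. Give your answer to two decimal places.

219.23

Molecular formula: C11H7O3S-.
M = 11×12.011 + 7×1.008 + 3×15.999 + 1×32.06 = 219.23 g/mol.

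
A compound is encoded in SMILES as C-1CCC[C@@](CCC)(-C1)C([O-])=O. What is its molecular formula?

Heavy atoms from the SMILES: 10 C, 2 O.
Implicit hydrogens by atom environment:
  7 × C: 2 H each → 14
  2 × C: no H
  1 × C: 3 H
  1 × O: no H
  1 × O (charge -1): no H
  Total hydrogens = 17.
Net charge -1.
Molecular formula: C10H17O2-

C10H17O2-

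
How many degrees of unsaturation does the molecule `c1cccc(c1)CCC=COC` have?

5

Molecular formula from the SMILES: C11H14O.
DoU = (2C + 2 + N − H − X)/2 = (2·11 + 2 + 0 − 14 − 0)/2 = 10/2 = 5.
(Structurally: 1 ring(s) + 4 π bond(s) = 5.)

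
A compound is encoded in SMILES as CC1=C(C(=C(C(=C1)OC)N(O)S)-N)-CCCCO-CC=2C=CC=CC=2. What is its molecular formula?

Heavy atoms from the SMILES: 19 C, 2 N, 3 O, 1 S.
Implicit hydrogens by atom environment:
  6 × C (aromatic): 1 H each → 6
  6 × C (aromatic): no H
  5 × C: 2 H each → 10
  2 × C: 3 H each → 6
  2 × O: no H
  1 × N: 2 H
  1 × N: no H
  1 × O: 1 H
  1 × S: 1 H
  Total hydrogens = 26.
Molecular formula: C19H26N2O3S

C19H26N2O3S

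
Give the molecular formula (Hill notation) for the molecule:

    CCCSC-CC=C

Heavy atoms from the SMILES: 7 C, 1 S.
Implicit hydrogens by atom environment:
  5 × C: 2 H each → 10
  1 × C: 3 H
  1 × C: 1 H
  1 × S: no H
  Total hydrogens = 14.
Molecular formula: C7H14S

C7H14S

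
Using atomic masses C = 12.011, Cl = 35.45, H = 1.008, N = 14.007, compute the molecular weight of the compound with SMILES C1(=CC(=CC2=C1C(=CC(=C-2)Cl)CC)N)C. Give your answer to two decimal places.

Molecular formula: C13H14ClN.
M = 13×12.011 + 1×35.45 + 14×1.008 + 1×14.007 = 219.71 g/mol.

219.71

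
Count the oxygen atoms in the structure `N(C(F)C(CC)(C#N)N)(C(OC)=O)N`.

2

The symbol for oxygen appears 2 times in the SMILES.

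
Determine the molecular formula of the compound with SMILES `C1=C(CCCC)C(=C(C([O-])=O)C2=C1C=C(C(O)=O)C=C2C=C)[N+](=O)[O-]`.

C18H16NO6-

Heavy atoms from the SMILES: 18 C, 1 N, 6 O.
Implicit hydrogens by atom environment:
  7 × C (aromatic): no H
  4 × C: 2 H each → 8
  3 × C (aromatic): 1 H each → 3
  3 × O: no H
  2 × C: no H
  2 × O (charge -1): no H
  1 × C: 3 H
  1 × C: 1 H
  1 × N (charge +1): no H
  1 × O: 1 H
  Total hydrogens = 16.
Net charge -1.
Molecular formula: C18H16NO6-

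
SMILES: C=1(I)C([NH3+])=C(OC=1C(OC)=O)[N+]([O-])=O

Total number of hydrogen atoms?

Hydrogens are implicit in SMILES; fill each atom to its normal valence:
  4 × C (aromatic): no H
  3 × O: no H
  1 × C: 3 H
  1 × C: no H
  1 × I: no H
  1 × N (charge +1): 3 H
  1 × N (charge +1): no H
  1 × O (aromatic): no H
  1 × O (charge -1): no H
  Total hydrogens = 6.

6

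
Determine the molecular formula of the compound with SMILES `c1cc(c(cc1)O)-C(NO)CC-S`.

Heavy atoms from the SMILES: 9 C, 1 N, 2 O, 1 S.
Implicit hydrogens by atom environment:
  4 × C (aromatic): 1 H each → 4
  2 × C: 2 H each → 4
  2 × C (aromatic): no H
  2 × O: 1 H each → 2
  1 × C: 1 H
  1 × N: 1 H
  1 × S: 1 H
  Total hydrogens = 13.
Molecular formula: C9H13NO2S

C9H13NO2S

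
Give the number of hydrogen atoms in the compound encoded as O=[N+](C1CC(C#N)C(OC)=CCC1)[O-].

Hydrogens are implicit in SMILES; fill each atom to its normal valence:
  3 × C: 2 H each → 6
  3 × C: 1 H each → 3
  2 × C: no H
  2 × O: no H
  1 × C: 3 H
  1 × N (charge +1): no H
  1 × N: no H
  1 × O (charge -1): no H
  Total hydrogens = 12.

12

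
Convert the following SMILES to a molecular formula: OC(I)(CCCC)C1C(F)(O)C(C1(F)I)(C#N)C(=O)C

C12H15F2I2NO3

Heavy atoms from the SMILES: 12 C, 2 F, 2 I, 1 N, 3 O.
Implicit hydrogens by atom environment:
  6 × C: no H
  3 × C: 2 H each → 6
  2 × C: 3 H each → 6
  2 × F: no H
  2 × I: no H
  2 × O: 1 H each → 2
  1 × C: 1 H
  1 × N: no H
  1 × O: no H
  Total hydrogens = 15.
Molecular formula: C12H15F2I2NO3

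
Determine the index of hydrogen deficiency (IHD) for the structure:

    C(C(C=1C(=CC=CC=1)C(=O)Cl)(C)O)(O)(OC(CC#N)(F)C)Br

7

Molecular formula from the SMILES: C14H14BrClFNO4.
DoU = (2C + 2 + N − H − X)/2 = (2·14 + 2 + 1 − 14 − 3)/2 = 14/2 = 7.
(Structurally: 1 ring(s) + 6 π bond(s) = 7.)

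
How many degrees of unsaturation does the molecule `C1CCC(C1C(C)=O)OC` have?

2

Molecular formula from the SMILES: C8H14O2.
DoU = (2C + 2 + N − H − X)/2 = (2·8 + 2 + 0 − 14 − 0)/2 = 4/2 = 2.
(Structurally: 1 ring(s) + 1 π bond(s) = 2.)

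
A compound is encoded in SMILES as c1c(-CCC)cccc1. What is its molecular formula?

Heavy atoms from the SMILES: 9 C.
Implicit hydrogens by atom environment:
  5 × C (aromatic): 1 H each → 5
  2 × C: 2 H each → 4
  1 × C: 3 H
  1 × C (aromatic): no H
  Total hydrogens = 12.
Molecular formula: C9H12

C9H12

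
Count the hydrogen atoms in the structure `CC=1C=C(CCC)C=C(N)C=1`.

15

Hydrogens are implicit in SMILES; fill each atom to its normal valence:
  3 × C (aromatic): 1 H each → 3
  3 × C (aromatic): no H
  2 × C: 3 H each → 6
  2 × C: 2 H each → 4
  1 × N: 2 H
  Total hydrogens = 15.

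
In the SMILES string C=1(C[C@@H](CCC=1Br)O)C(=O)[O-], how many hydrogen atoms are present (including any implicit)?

Hydrogens are implicit in SMILES; fill each atom to its normal valence:
  3 × C: 2 H each → 6
  3 × C: no H
  1 × Br: no H
  1 × C: 1 H
  1 × O: 1 H
  1 × O: no H
  1 × O (charge -1): no H
  Total hydrogens = 8.

8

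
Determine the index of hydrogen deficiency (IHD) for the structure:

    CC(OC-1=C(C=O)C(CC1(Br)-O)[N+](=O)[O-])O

Molecular formula from the SMILES: C8H10BrNO6.
DoU = (2C + 2 + N − H − X)/2 = (2·8 + 2 + 1 − 10 − 1)/2 = 8/2 = 4.
(Structurally: 1 ring(s) + 3 π bond(s) = 4.)

4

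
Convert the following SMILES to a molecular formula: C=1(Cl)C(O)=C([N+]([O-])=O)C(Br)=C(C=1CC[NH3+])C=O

C9H9BrClN2O4+

Heavy atoms from the SMILES: 1 Br, 9 C, 1 Cl, 2 N, 4 O.
Implicit hydrogens by atom environment:
  6 × C (aromatic): no H
  2 × C: 2 H each → 4
  2 × O: no H
  1 × Br: no H
  1 × C: 1 H
  1 × Cl: no H
  1 × N (charge +1): 3 H
  1 × N (charge +1): no H
  1 × O: 1 H
  1 × O (charge -1): no H
  Total hydrogens = 9.
Net charge +1.
Molecular formula: C9H9BrClN2O4+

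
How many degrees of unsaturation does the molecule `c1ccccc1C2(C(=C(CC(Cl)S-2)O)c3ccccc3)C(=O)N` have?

11

Molecular formula from the SMILES: C18H16ClNO2S.
DoU = (2C + 2 + N − H − X)/2 = (2·18 + 2 + 1 − 16 − 1)/2 = 22/2 = 11.
(Structurally: 3 ring(s) + 8 π bond(s) = 11.)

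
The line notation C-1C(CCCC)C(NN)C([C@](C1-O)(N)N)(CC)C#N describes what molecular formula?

C13H27N5O

Heavy atoms from the SMILES: 13 C, 5 N, 1 O.
Implicit hydrogens by atom environment:
  5 × C: 2 H each → 10
  3 × C: 1 H each → 3
  3 × C: no H
  3 × N: 2 H each → 6
  2 × C: 3 H each → 6
  1 × N: 1 H
  1 × N: no H
  1 × O: 1 H
  Total hydrogens = 27.
Molecular formula: C13H27N5O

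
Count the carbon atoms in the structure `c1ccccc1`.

6

The symbol for carbon appears 6 times in the SMILES. Lowercase c denotes aromatic carbon and counts toward C.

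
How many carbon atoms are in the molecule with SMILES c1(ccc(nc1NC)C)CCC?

10

The symbol for carbon appears 10 times in the SMILES. Lowercase c denotes aromatic carbon and counts toward C.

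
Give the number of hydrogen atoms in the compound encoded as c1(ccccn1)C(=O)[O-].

4

Hydrogens are implicit in SMILES; fill each atom to its normal valence:
  4 × C (aromatic): 1 H each → 4
  1 × C (aromatic): no H
  1 × C: no H
  1 × N (aromatic): no H
  1 × O: no H
  1 × O (charge -1): no H
  Total hydrogens = 4.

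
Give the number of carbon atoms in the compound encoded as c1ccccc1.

The symbol for carbon appears 6 times in the SMILES. Lowercase c denotes aromatic carbon and counts toward C.

6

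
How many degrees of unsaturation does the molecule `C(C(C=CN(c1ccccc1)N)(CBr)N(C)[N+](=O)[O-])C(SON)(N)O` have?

Molecular formula from the SMILES: C13H21BrN6O4S.
DoU = (2C + 2 + N − H − X)/2 = (2·13 + 2 + 6 − 21 − 1)/2 = 12/2 = 6.
(Structurally: 1 ring(s) + 5 π bond(s) = 6.)

6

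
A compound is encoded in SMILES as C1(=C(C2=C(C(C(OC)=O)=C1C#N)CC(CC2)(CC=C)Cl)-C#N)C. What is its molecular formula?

Heavy atoms from the SMILES: 18 C, 1 Cl, 2 N, 2 O.
Implicit hydrogens by atom environment:
  6 × C (aromatic): no H
  5 × C: 2 H each → 10
  4 × C: no H
  2 × C: 3 H each → 6
  2 × N: no H
  2 × O: no H
  1 × C: 1 H
  1 × Cl: no H
  Total hydrogens = 17.
Molecular formula: C18H17ClN2O2

C18H17ClN2O2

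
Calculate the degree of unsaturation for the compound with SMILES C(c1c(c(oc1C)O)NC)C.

Molecular formula from the SMILES: C8H13NO2.
DoU = (2C + 2 + N − H − X)/2 = (2·8 + 2 + 1 − 13 − 0)/2 = 6/2 = 3.
(Structurally: 1 ring(s) + 2 π bond(s) = 3.)

3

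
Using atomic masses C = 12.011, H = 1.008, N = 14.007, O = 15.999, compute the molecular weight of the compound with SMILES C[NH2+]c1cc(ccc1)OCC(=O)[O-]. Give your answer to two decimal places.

Molecular formula: C9H11NO3.
M = 9×12.011 + 11×1.008 + 1×14.007 + 3×15.999 = 181.19 g/mol.

181.19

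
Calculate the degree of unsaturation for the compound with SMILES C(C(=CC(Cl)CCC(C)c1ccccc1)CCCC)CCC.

Molecular formula from the SMILES: C21H33Cl.
DoU = (2C + 2 + N − H − X)/2 = (2·21 + 2 + 0 − 33 − 1)/2 = 10/2 = 5.
(Structurally: 1 ring(s) + 4 π bond(s) = 5.)

5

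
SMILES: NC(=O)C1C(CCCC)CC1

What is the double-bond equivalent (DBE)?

Molecular formula from the SMILES: C9H17NO.
DoU = (2C + 2 + N − H − X)/2 = (2·9 + 2 + 1 − 17 − 0)/2 = 4/2 = 2.
(Structurally: 1 ring(s) + 1 π bond(s) = 2.)

2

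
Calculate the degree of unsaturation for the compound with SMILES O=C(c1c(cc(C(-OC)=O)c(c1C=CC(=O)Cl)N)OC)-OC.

8

Molecular formula from the SMILES: C14H14ClNO6.
DoU = (2C + 2 + N − H − X)/2 = (2·14 + 2 + 1 − 14 − 1)/2 = 16/2 = 8.
(Structurally: 1 ring(s) + 7 π bond(s) = 8.)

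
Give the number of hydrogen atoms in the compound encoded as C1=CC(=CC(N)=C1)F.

6

Hydrogens are implicit in SMILES; fill each atom to its normal valence:
  4 × C (aromatic): 1 H each → 4
  2 × C (aromatic): no H
  1 × F: no H
  1 × N: 2 H
  Total hydrogens = 6.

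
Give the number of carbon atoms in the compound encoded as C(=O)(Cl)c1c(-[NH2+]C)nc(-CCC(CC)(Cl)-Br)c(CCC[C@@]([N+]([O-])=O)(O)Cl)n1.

15

The symbol for carbon appears 15 times in the SMILES. Lowercase c denotes aromatic carbon and counts toward C.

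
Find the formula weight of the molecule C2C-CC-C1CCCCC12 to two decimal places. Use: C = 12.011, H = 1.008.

138.25

Molecular formula: C10H18.
M = 10×12.011 + 18×1.008 = 138.25 g/mol.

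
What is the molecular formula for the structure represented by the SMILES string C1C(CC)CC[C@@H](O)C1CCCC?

C12H24O

Heavy atoms from the SMILES: 12 C, 1 O.
Implicit hydrogens by atom environment:
  7 × C: 2 H each → 14
  3 × C: 1 H each → 3
  2 × C: 3 H each → 6
  1 × O: 1 H
  Total hydrogens = 24.
Molecular formula: C12H24O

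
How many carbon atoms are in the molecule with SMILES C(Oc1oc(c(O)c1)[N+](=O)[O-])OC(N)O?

The symbol for carbon appears 6 times in the SMILES. Lowercase c denotes aromatic carbon and counts toward C.

6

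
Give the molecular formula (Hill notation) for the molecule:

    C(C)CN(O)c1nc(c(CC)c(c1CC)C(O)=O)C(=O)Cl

Heavy atoms from the SMILES: 14 C, 1 Cl, 2 N, 4 O.
Implicit hydrogens by atom environment:
  5 × C (aromatic): no H
  4 × C: 2 H each → 8
  3 × C: 3 H each → 9
  2 × C: no H
  2 × O: 1 H each → 2
  2 × O: no H
  1 × Cl: no H
  1 × N (aromatic): no H
  1 × N: no H
  Total hydrogens = 19.
Molecular formula: C14H19ClN2O4

C14H19ClN2O4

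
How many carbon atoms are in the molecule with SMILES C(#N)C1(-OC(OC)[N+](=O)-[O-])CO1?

The symbol for carbon appears 5 times in the SMILES.

5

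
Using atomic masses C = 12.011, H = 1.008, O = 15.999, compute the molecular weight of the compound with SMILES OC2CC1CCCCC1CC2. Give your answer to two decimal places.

Molecular formula: C10H18O.
M = 10×12.011 + 18×1.008 + 1×15.999 = 154.25 g/mol.

154.25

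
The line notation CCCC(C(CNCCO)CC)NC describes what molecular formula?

Heavy atoms from the SMILES: 11 C, 2 N, 1 O.
Implicit hydrogens by atom environment:
  6 × C: 2 H each → 12
  3 × C: 3 H each → 9
  2 × C: 1 H each → 2
  2 × N: 1 H each → 2
  1 × O: 1 H
  Total hydrogens = 26.
Molecular formula: C11H26N2O

C11H26N2O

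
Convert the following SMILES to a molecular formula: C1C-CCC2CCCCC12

Heavy atoms from the SMILES: 10 C.
Implicit hydrogens by atom environment:
  8 × C: 2 H each → 16
  2 × C: 1 H each → 2
  Total hydrogens = 18.
Molecular formula: C10H18

C10H18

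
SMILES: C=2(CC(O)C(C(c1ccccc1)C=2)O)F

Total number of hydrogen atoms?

Hydrogens are implicit in SMILES; fill each atom to its normal valence:
  5 × C (aromatic): 1 H each → 5
  4 × C: 1 H each → 4
  2 × O: 1 H each → 2
  1 × C: 2 H
  1 × C: no H
  1 × C (aromatic): no H
  1 × F: no H
  Total hydrogens = 13.

13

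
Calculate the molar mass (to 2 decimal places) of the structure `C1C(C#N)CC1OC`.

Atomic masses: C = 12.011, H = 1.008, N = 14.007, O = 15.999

Molecular formula: C6H9NO.
M = 6×12.011 + 9×1.008 + 1×14.007 + 1×15.999 = 111.14 g/mol.

111.14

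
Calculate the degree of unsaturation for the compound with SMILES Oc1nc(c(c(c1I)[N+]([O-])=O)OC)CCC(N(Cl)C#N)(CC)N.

7

Molecular formula from the SMILES: C12H15ClIN5O4.
DoU = (2C + 2 + N − H − X)/2 = (2·12 + 2 + 5 − 15 − 2)/2 = 14/2 = 7.
(Structurally: 1 ring(s) + 6 π bond(s) = 7.)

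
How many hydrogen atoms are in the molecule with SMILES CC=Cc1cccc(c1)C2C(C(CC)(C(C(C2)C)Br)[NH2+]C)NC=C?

32

Hydrogens are implicit in SMILES; fill each atom to its normal valence:
  7 × C: 1 H each → 7
  4 × C: 3 H each → 12
  4 × C (aromatic): 1 H each → 4
  3 × C: 2 H each → 6
  2 × C (aromatic): no H
  1 × Br: no H
  1 × C: no H
  1 × N (charge +1): 2 H
  1 × N: 1 H
  Total hydrogens = 32.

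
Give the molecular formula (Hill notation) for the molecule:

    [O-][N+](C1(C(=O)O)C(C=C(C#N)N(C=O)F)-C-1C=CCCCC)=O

C14H16FN3O5

Heavy atoms from the SMILES: 14 C, 1 F, 3 N, 5 O.
Implicit hydrogens by atom environment:
  6 × C: 1 H each → 6
  4 × C: no H
  3 × C: 2 H each → 6
  3 × O: no H
  2 × N: no H
  1 × C: 3 H
  1 × F: no H
  1 × N (charge +1): no H
  1 × O: 1 H
  1 × O (charge -1): no H
  Total hydrogens = 16.
Molecular formula: C14H16FN3O5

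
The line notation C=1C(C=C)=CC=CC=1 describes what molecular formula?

C8H8

Heavy atoms from the SMILES: 8 C.
Implicit hydrogens by atom environment:
  5 × C (aromatic): 1 H each → 5
  1 × C: 2 H
  1 × C: 1 H
  1 × C (aromatic): no H
  Total hydrogens = 8.
Molecular formula: C8H8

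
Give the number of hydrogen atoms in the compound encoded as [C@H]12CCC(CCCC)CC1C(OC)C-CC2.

28

Hydrogens are implicit in SMILES; fill each atom to its normal valence:
  9 × C: 2 H each → 18
  4 × C: 1 H each → 4
  2 × C: 3 H each → 6
  1 × O: no H
  Total hydrogens = 28.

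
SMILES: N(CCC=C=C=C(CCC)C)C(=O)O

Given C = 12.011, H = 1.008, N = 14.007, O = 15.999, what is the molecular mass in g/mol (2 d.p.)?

195.26

Molecular formula: C11H17NO2.
M = 11×12.011 + 17×1.008 + 1×14.007 + 2×15.999 = 195.26 g/mol.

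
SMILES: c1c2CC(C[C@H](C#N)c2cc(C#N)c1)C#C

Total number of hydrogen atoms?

10

Hydrogens are implicit in SMILES; fill each atom to its normal valence:
  3 × C (aromatic): 1 H each → 3
  3 × C: 1 H each → 3
  3 × C (aromatic): no H
  3 × C: no H
  2 × C: 2 H each → 4
  2 × N: no H
  Total hydrogens = 10.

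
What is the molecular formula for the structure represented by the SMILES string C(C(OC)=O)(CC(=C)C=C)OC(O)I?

C9H13IO4

Heavy atoms from the SMILES: 9 C, 1 I, 4 O.
Implicit hydrogens by atom environment:
  3 × C: 2 H each → 6
  3 × C: 1 H each → 3
  3 × O: no H
  2 × C: no H
  1 × C: 3 H
  1 × I: no H
  1 × O: 1 H
  Total hydrogens = 13.
Molecular formula: C9H13IO4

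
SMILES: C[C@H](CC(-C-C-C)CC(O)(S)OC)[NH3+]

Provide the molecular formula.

Heavy atoms from the SMILES: 10 C, 1 N, 2 O, 1 S.
Implicit hydrogens by atom environment:
  4 × C: 2 H each → 8
  3 × C: 3 H each → 9
  2 × C: 1 H each → 2
  1 × C: no H
  1 × N (charge +1): 3 H
  1 × O: 1 H
  1 × O: no H
  1 × S: 1 H
  Total hydrogens = 24.
Net charge +1.
Molecular formula: C10H24NO2S+

C10H24NO2S+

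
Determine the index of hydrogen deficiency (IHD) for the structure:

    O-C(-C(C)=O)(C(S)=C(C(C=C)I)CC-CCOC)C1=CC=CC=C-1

7

Molecular formula from the SMILES: C19H25IO3S.
DoU = (2C + 2 + N − H − X)/2 = (2·19 + 2 + 0 − 25 − 1)/2 = 14/2 = 7.
(Structurally: 1 ring(s) + 6 π bond(s) = 7.)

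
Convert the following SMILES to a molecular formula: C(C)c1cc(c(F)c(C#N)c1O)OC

Heavy atoms from the SMILES: 10 C, 1 F, 1 N, 2 O.
Implicit hydrogens by atom environment:
  5 × C (aromatic): no H
  2 × C: 3 H each → 6
  1 × C: 2 H
  1 × C (aromatic): 1 H
  1 × C: no H
  1 × F: no H
  1 × N: no H
  1 × O: 1 H
  1 × O: no H
  Total hydrogens = 10.
Molecular formula: C10H10FNO2

C10H10FNO2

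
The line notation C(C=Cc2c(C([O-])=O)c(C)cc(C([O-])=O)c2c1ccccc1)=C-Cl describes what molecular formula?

Heavy atoms from the SMILES: 19 C, 1 Cl, 4 O.
Implicit hydrogens by atom environment:
  6 × C (aromatic): 1 H each → 6
  6 × C (aromatic): no H
  4 × C: 1 H each → 4
  2 × C: no H
  2 × O: no H
  2 × O (charge -1): no H
  1 × C: 3 H
  1 × Cl: no H
  Total hydrogens = 13.
Net charge -2.
Molecular formula: [C19H13ClO4]2-

[C19H13ClO4]2-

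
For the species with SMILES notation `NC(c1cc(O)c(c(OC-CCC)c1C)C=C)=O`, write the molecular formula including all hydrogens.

C14H19NO3

Heavy atoms from the SMILES: 14 C, 1 N, 3 O.
Implicit hydrogens by atom environment:
  5 × C (aromatic): no H
  4 × C: 2 H each → 8
  2 × C: 3 H each → 6
  2 × O: no H
  1 × C (aromatic): 1 H
  1 × C: 1 H
  1 × C: no H
  1 × N: 2 H
  1 × O: 1 H
  Total hydrogens = 19.
Molecular formula: C14H19NO3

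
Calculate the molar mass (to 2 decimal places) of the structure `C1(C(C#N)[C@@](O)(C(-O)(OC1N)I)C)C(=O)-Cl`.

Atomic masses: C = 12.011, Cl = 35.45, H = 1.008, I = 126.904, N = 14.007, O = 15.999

360.53

Molecular formula: C8H10ClIN2O4.
M = 8×12.011 + 1×35.45 + 10×1.008 + 1×126.904 + 2×14.007 + 4×15.999 = 360.53 g/mol.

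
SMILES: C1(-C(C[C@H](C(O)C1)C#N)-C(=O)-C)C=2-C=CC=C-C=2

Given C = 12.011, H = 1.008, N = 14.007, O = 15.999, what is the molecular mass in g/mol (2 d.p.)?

243.31

Molecular formula: C15H17NO2.
M = 15×12.011 + 17×1.008 + 1×14.007 + 2×15.999 = 243.31 g/mol.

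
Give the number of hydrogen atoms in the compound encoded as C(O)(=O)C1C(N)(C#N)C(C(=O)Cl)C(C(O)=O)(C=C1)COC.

13

Hydrogens are implicit in SMILES; fill each atom to its normal valence:
  6 × C: no H
  4 × C: 1 H each → 4
  4 × O: no H
  2 × O: 1 H each → 2
  1 × C: 3 H
  1 × C: 2 H
  1 × Cl: no H
  1 × N: 2 H
  1 × N: no H
  Total hydrogens = 13.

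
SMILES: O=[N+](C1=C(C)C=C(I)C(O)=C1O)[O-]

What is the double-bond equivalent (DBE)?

5

Molecular formula from the SMILES: C7H6INO4.
DoU = (2C + 2 + N − H − X)/2 = (2·7 + 2 + 1 − 6 − 1)/2 = 10/2 = 5.
(Structurally: 1 ring(s) + 4 π bond(s) = 5.)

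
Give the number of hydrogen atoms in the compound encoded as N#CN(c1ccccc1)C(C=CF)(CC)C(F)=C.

Hydrogens are implicit in SMILES; fill each atom to its normal valence:
  5 × C (aromatic): 1 H each → 5
  3 × C: no H
  2 × C: 2 H each → 4
  2 × C: 1 H each → 2
  2 × F: no H
  2 × N: no H
  1 × C: 3 H
  1 × C (aromatic): no H
  Total hydrogens = 14.

14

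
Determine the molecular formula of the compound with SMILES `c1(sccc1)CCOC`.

C7H10OS

Heavy atoms from the SMILES: 7 C, 1 O, 1 S.
Implicit hydrogens by atom environment:
  3 × C (aromatic): 1 H each → 3
  2 × C: 2 H each → 4
  1 × C: 3 H
  1 × C (aromatic): no H
  1 × O: no H
  1 × S (aromatic): no H
  Total hydrogens = 10.
Molecular formula: C7H10OS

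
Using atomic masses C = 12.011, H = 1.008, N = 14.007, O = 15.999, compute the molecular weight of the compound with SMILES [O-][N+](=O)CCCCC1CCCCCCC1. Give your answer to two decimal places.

213.32

Molecular formula: C12H23NO2.
M = 12×12.011 + 23×1.008 + 1×14.007 + 2×15.999 = 213.32 g/mol.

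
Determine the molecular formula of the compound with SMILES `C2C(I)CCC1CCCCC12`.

C10H17I

Heavy atoms from the SMILES: 10 C, 1 I.
Implicit hydrogens by atom environment:
  7 × C: 2 H each → 14
  3 × C: 1 H each → 3
  1 × I: no H
  Total hydrogens = 17.
Molecular formula: C10H17I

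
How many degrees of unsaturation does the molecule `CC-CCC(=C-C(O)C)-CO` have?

Molecular formula from the SMILES: C9H18O2.
DoU = (2C + 2 + N − H − X)/2 = (2·9 + 2 + 0 − 18 − 0)/2 = 2/2 = 1.
(Structurally: 0 ring(s) + 1 π bond(s) = 1.)

1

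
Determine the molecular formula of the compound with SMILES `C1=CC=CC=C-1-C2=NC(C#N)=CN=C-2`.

C11H7N3

Heavy atoms from the SMILES: 11 C, 3 N.
Implicit hydrogens by atom environment:
  7 × C (aromatic): 1 H each → 7
  3 × C (aromatic): no H
  2 × N (aromatic): no H
  1 × C: no H
  1 × N: no H
  Total hydrogens = 7.
Molecular formula: C11H7N3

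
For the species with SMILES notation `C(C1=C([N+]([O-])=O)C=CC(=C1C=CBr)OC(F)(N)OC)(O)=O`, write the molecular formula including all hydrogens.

C11H10BrFN2O6

Heavy atoms from the SMILES: 1 Br, 11 C, 1 F, 2 N, 6 O.
Implicit hydrogens by atom environment:
  4 × C (aromatic): no H
  4 × O: no H
  2 × C (aromatic): 1 H each → 2
  2 × C: 1 H each → 2
  2 × C: no H
  1 × Br: no H
  1 × C: 3 H
  1 × F: no H
  1 × N: 2 H
  1 × N (charge +1): no H
  1 × O: 1 H
  1 × O (charge -1): no H
  Total hydrogens = 10.
Molecular formula: C11H10BrFN2O6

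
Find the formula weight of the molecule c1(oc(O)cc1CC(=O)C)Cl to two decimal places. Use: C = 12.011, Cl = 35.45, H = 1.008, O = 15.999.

Molecular formula: C7H7ClO3.
M = 7×12.011 + 1×35.45 + 7×1.008 + 3×15.999 = 174.58 g/mol.

174.58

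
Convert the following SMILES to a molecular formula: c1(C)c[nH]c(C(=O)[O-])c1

C6H6NO2-

Heavy atoms from the SMILES: 6 C, 1 N, 2 O.
Implicit hydrogens by atom environment:
  2 × C (aromatic): 1 H each → 2
  2 × C (aromatic): no H
  1 × C: 3 H
  1 × C: no H
  1 × N (aromatic): 1 H
  1 × O: no H
  1 × O (charge -1): no H
  Total hydrogens = 6.
Net charge -1.
Molecular formula: C6H6NO2-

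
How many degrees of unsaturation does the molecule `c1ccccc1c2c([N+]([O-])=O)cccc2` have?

9

Molecular formula from the SMILES: C12H9NO2.
DoU = (2C + 2 + N − H − X)/2 = (2·12 + 2 + 1 − 9 − 0)/2 = 18/2 = 9.
(Structurally: 2 ring(s) + 7 π bond(s) = 9.)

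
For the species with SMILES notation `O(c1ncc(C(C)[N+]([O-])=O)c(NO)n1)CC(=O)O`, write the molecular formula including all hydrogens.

C8H10N4O6

Heavy atoms from the SMILES: 8 C, 4 N, 6 O.
Implicit hydrogens by atom environment:
  3 × C (aromatic): no H
  3 × O: no H
  2 × N (aromatic): no H
  2 × O: 1 H each → 2
  1 × C: 3 H
  1 × C: 2 H
  1 × C (aromatic): 1 H
  1 × C: 1 H
  1 × C: no H
  1 × N: 1 H
  1 × N (charge +1): no H
  1 × O (charge -1): no H
  Total hydrogens = 10.
Molecular formula: C8H10N4O6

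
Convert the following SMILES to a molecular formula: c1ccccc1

Heavy atoms from the SMILES: 6 C.
Implicit hydrogens by atom environment:
  6 × C (aromatic): 1 H each → 6
  Total hydrogens = 6.
Molecular formula: C6H6

C6H6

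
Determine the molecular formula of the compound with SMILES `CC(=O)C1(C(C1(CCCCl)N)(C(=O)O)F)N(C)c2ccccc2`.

Heavy atoms from the SMILES: 16 C, 1 Cl, 1 F, 2 N, 3 O.
Implicit hydrogens by atom environment:
  5 × C (aromatic): 1 H each → 5
  5 × C: no H
  3 × C: 2 H each → 6
  2 × C: 3 H each → 6
  2 × O: no H
  1 × C (aromatic): no H
  1 × Cl: no H
  1 × F: no H
  1 × N: 2 H
  1 × N: no H
  1 × O: 1 H
  Total hydrogens = 20.
Molecular formula: C16H20ClFN2O3

C16H20ClFN2O3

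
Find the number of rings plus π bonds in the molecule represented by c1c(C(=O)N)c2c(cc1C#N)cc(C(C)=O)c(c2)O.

11

Molecular formula from the SMILES: C14H10N2O3.
DoU = (2C + 2 + N − H − X)/2 = (2·14 + 2 + 2 − 10 − 0)/2 = 22/2 = 11.
(Structurally: 2 ring(s) + 9 π bond(s) = 11.)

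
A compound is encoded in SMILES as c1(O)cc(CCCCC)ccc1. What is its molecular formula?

C11H16O

Heavy atoms from the SMILES: 11 C, 1 O.
Implicit hydrogens by atom environment:
  4 × C: 2 H each → 8
  4 × C (aromatic): 1 H each → 4
  2 × C (aromatic): no H
  1 × C: 3 H
  1 × O: 1 H
  Total hydrogens = 16.
Molecular formula: C11H16O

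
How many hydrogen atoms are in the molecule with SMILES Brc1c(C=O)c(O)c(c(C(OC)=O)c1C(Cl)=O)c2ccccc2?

Hydrogens are implicit in SMILES; fill each atom to its normal valence:
  7 × C (aromatic): no H
  5 × C (aromatic): 1 H each → 5
  4 × O: no H
  2 × C: no H
  1 × Br: no H
  1 × C: 3 H
  1 × C: 1 H
  1 × Cl: no H
  1 × O: 1 H
  Total hydrogens = 10.

10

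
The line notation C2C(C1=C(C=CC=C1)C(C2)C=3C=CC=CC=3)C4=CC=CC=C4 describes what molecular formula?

C22H20

Heavy atoms from the SMILES: 22 C.
Implicit hydrogens by atom environment:
  14 × C (aromatic): 1 H each → 14
  4 × C (aromatic): no H
  2 × C: 2 H each → 4
  2 × C: 1 H each → 2
  Total hydrogens = 20.
Molecular formula: C22H20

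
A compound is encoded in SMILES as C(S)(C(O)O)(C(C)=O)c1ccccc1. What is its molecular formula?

Heavy atoms from the SMILES: 10 C, 3 O, 1 S.
Implicit hydrogens by atom environment:
  5 × C (aromatic): 1 H each → 5
  2 × C: no H
  2 × O: 1 H each → 2
  1 × C: 3 H
  1 × C: 1 H
  1 × C (aromatic): no H
  1 × O: no H
  1 × S: 1 H
  Total hydrogens = 12.
Molecular formula: C10H12O3S

C10H12O3S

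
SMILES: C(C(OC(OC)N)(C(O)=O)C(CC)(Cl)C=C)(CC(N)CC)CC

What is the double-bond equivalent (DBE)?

2

Molecular formula from the SMILES: C16H31ClN2O4.
DoU = (2C + 2 + N − H − X)/2 = (2·16 + 2 + 2 − 31 − 1)/2 = 4/2 = 2.
(Structurally: 0 ring(s) + 2 π bond(s) = 2.)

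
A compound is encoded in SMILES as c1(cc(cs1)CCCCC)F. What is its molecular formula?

C9H13FS

Heavy atoms from the SMILES: 9 C, 1 F, 1 S.
Implicit hydrogens by atom environment:
  4 × C: 2 H each → 8
  2 × C (aromatic): 1 H each → 2
  2 × C (aromatic): no H
  1 × C: 3 H
  1 × F: no H
  1 × S (aromatic): no H
  Total hydrogens = 13.
Molecular formula: C9H13FS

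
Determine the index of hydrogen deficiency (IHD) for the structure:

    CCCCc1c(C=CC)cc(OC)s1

4

Molecular formula from the SMILES: C12H18OS.
DoU = (2C + 2 + N − H − X)/2 = (2·12 + 2 + 0 − 18 − 0)/2 = 8/2 = 4.
(Structurally: 1 ring(s) + 3 π bond(s) = 4.)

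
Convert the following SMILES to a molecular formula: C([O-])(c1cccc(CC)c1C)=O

Heavy atoms from the SMILES: 10 C, 2 O.
Implicit hydrogens by atom environment:
  3 × C (aromatic): 1 H each → 3
  3 × C (aromatic): no H
  2 × C: 3 H each → 6
  1 × C: 2 H
  1 × C: no H
  1 × O: no H
  1 × O (charge -1): no H
  Total hydrogens = 11.
Net charge -1.
Molecular formula: C10H11O2-

C10H11O2-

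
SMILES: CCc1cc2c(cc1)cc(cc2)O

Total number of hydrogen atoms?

Hydrogens are implicit in SMILES; fill each atom to its normal valence:
  6 × C (aromatic): 1 H each → 6
  4 × C (aromatic): no H
  1 × C: 3 H
  1 × C: 2 H
  1 × O: 1 H
  Total hydrogens = 12.

12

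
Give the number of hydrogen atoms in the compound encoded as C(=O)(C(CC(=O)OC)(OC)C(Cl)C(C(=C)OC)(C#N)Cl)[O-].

14

Hydrogens are implicit in SMILES; fill each atom to its normal valence:
  6 × C: no H
  5 × O: no H
  3 × C: 3 H each → 9
  2 × C: 2 H each → 4
  2 × Cl: no H
  1 × C: 1 H
  1 × N: no H
  1 × O (charge -1): no H
  Total hydrogens = 14.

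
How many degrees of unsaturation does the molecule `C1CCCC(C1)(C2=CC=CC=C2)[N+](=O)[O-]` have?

6

Molecular formula from the SMILES: C12H15NO2.
DoU = (2C + 2 + N − H − X)/2 = (2·12 + 2 + 1 − 15 − 0)/2 = 12/2 = 6.
(Structurally: 2 ring(s) + 4 π bond(s) = 6.)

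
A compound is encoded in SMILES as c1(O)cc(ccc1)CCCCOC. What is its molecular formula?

C11H16O2

Heavy atoms from the SMILES: 11 C, 2 O.
Implicit hydrogens by atom environment:
  4 × C: 2 H each → 8
  4 × C (aromatic): 1 H each → 4
  2 × C (aromatic): no H
  1 × C: 3 H
  1 × O: 1 H
  1 × O: no H
  Total hydrogens = 16.
Molecular formula: C11H16O2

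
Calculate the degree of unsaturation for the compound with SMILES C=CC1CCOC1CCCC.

2

Molecular formula from the SMILES: C10H18O.
DoU = (2C + 2 + N − H − X)/2 = (2·10 + 2 + 0 − 18 − 0)/2 = 4/2 = 2.
(Structurally: 1 ring(s) + 1 π bond(s) = 2.)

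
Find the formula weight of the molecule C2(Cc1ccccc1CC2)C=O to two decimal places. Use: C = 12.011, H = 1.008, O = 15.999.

160.22

Molecular formula: C11H12O.
M = 11×12.011 + 12×1.008 + 1×15.999 = 160.22 g/mol.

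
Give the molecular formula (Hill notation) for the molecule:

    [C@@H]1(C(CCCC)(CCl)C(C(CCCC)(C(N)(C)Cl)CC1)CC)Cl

C19H36Cl3N

Heavy atoms from the SMILES: 19 C, 3 Cl, 1 N.
Implicit hydrogens by atom environment:
  10 × C: 2 H each → 20
  4 × C: 3 H each → 12
  3 × C: no H
  3 × Cl: no H
  2 × C: 1 H each → 2
  1 × N: 2 H
  Total hydrogens = 36.
Molecular formula: C19H36Cl3N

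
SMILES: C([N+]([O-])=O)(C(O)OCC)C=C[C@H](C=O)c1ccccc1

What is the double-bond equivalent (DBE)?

Molecular formula from the SMILES: C14H17NO5.
DoU = (2C + 2 + N − H − X)/2 = (2·14 + 2 + 1 − 17 − 0)/2 = 14/2 = 7.
(Structurally: 1 ring(s) + 6 π bond(s) = 7.)

7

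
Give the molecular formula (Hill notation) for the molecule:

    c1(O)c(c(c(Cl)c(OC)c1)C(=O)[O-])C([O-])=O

[C9H5ClO6]2-

Heavy atoms from the SMILES: 9 C, 1 Cl, 6 O.
Implicit hydrogens by atom environment:
  5 × C (aromatic): no H
  3 × O: no H
  2 × C: no H
  2 × O (charge -1): no H
  1 × C: 3 H
  1 × C (aromatic): 1 H
  1 × Cl: no H
  1 × O: 1 H
  Total hydrogens = 5.
Net charge -2.
Molecular formula: [C9H5ClO6]2-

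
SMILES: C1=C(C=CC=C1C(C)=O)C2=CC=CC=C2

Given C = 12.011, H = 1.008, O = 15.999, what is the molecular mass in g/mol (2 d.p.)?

Molecular formula: C14H12O.
M = 14×12.011 + 12×1.008 + 1×15.999 = 196.25 g/mol.

196.25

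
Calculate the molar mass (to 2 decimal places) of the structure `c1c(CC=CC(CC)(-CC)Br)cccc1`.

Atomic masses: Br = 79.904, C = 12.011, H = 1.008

Molecular formula: C14H19Br.
M = 1×79.904 + 14×12.011 + 19×1.008 = 267.21 g/mol.

267.21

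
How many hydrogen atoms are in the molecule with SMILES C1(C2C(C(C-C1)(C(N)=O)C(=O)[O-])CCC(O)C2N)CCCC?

Hydrogens are implicit in SMILES; fill each atom to its normal valence:
  7 × C: 2 H each → 14
  5 × C: 1 H each → 5
  3 × C: no H
  2 × N: 2 H each → 4
  2 × O: no H
  1 × C: 3 H
  1 × O: 1 H
  1 × O (charge -1): no H
  Total hydrogens = 27.

27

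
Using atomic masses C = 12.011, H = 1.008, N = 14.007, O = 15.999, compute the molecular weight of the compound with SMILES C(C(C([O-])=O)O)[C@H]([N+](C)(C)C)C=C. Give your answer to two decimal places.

Molecular formula: C9H17NO3.
M = 9×12.011 + 17×1.008 + 1×14.007 + 3×15.999 = 187.24 g/mol.

187.24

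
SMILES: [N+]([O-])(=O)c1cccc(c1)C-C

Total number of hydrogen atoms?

Hydrogens are implicit in SMILES; fill each atom to its normal valence:
  4 × C (aromatic): 1 H each → 4
  2 × C (aromatic): no H
  1 × C: 3 H
  1 × C: 2 H
  1 × N (charge +1): no H
  1 × O: no H
  1 × O (charge -1): no H
  Total hydrogens = 9.

9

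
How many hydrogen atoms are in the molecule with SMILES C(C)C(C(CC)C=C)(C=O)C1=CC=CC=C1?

Hydrogens are implicit in SMILES; fill each atom to its normal valence:
  5 × C (aromatic): 1 H each → 5
  3 × C: 2 H each → 6
  3 × C: 1 H each → 3
  2 × C: 3 H each → 6
  1 × C: no H
  1 × C (aromatic): no H
  1 × O: no H
  Total hydrogens = 20.

20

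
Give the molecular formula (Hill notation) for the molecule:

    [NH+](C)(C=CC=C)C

Heavy atoms from the SMILES: 6 C, 1 N.
Implicit hydrogens by atom environment:
  3 × C: 1 H each → 3
  2 × C: 3 H each → 6
  1 × C: 2 H
  1 × N (charge +1): 1 H
  Total hydrogens = 12.
Net charge +1.
Molecular formula: C6H12N+

C6H12N+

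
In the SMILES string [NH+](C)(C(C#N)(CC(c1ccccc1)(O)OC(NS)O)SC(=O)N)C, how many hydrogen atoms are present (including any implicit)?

21

Hydrogens are implicit in SMILES; fill each atom to its normal valence:
  5 × C (aromatic): 1 H each → 5
  4 × C: no H
  2 × C: 3 H each → 6
  2 × O: 1 H each → 2
  2 × O: no H
  1 × C: 2 H
  1 × C: 1 H
  1 × C (aromatic): no H
  1 × N: 2 H
  1 × N (charge +1): 1 H
  1 × N: 1 H
  1 × N: no H
  1 × S: 1 H
  1 × S: no H
  Total hydrogens = 21.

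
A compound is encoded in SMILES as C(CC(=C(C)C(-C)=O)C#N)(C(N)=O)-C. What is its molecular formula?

C10H14N2O2

Heavy atoms from the SMILES: 10 C, 2 N, 2 O.
Implicit hydrogens by atom environment:
  5 × C: no H
  3 × C: 3 H each → 9
  2 × O: no H
  1 × C: 2 H
  1 × C: 1 H
  1 × N: 2 H
  1 × N: no H
  Total hydrogens = 14.
Molecular formula: C10H14N2O2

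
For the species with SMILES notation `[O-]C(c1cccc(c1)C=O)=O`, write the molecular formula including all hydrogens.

C8H5O3-

Heavy atoms from the SMILES: 8 C, 3 O.
Implicit hydrogens by atom environment:
  4 × C (aromatic): 1 H each → 4
  2 × C (aromatic): no H
  2 × O: no H
  1 × C: 1 H
  1 × C: no H
  1 × O (charge -1): no H
  Total hydrogens = 5.
Net charge -1.
Molecular formula: C8H5O3-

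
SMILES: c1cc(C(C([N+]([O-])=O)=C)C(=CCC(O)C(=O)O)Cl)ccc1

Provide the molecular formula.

Heavy atoms from the SMILES: 14 C, 1 Cl, 1 N, 5 O.
Implicit hydrogens by atom environment:
  5 × C (aromatic): 1 H each → 5
  3 × C: 1 H each → 3
  3 × C: no H
  2 × C: 2 H each → 4
  2 × O: 1 H each → 2
  2 × O: no H
  1 × C (aromatic): no H
  1 × Cl: no H
  1 × N (charge +1): no H
  1 × O (charge -1): no H
  Total hydrogens = 14.
Molecular formula: C14H14ClNO5

C14H14ClNO5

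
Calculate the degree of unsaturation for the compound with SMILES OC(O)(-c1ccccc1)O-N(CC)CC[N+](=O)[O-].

5

Molecular formula from the SMILES: C11H16N2O5.
DoU = (2C + 2 + N − H − X)/2 = (2·11 + 2 + 2 − 16 − 0)/2 = 10/2 = 5.
(Structurally: 1 ring(s) + 4 π bond(s) = 5.)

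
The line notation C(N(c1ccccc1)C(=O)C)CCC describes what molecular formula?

Heavy atoms from the SMILES: 12 C, 1 N, 1 O.
Implicit hydrogens by atom environment:
  5 × C (aromatic): 1 H each → 5
  3 × C: 2 H each → 6
  2 × C: 3 H each → 6
  1 × C: no H
  1 × C (aromatic): no H
  1 × N: no H
  1 × O: no H
  Total hydrogens = 17.
Molecular formula: C12H17NO

C12H17NO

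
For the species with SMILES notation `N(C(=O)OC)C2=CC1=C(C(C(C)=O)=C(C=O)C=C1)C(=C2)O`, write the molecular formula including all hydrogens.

C15H13NO5

Heavy atoms from the SMILES: 15 C, 1 N, 5 O.
Implicit hydrogens by atom environment:
  6 × C (aromatic): no H
  4 × C (aromatic): 1 H each → 4
  4 × O: no H
  2 × C: 3 H each → 6
  2 × C: no H
  1 × C: 1 H
  1 × N: 1 H
  1 × O: 1 H
  Total hydrogens = 13.
Molecular formula: C15H13NO5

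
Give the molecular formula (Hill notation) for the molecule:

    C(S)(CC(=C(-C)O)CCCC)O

C9H18O2S

Heavy atoms from the SMILES: 9 C, 2 O, 1 S.
Implicit hydrogens by atom environment:
  4 × C: 2 H each → 8
  2 × C: 3 H each → 6
  2 × C: no H
  2 × O: 1 H each → 2
  1 × C: 1 H
  1 × S: 1 H
  Total hydrogens = 18.
Molecular formula: C9H18O2S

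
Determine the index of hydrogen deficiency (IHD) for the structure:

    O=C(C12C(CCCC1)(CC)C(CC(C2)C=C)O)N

4

Molecular formula from the SMILES: C15H25NO2.
DoU = (2C + 2 + N − H − X)/2 = (2·15 + 2 + 1 − 25 − 0)/2 = 8/2 = 4.
(Structurally: 2 ring(s) + 2 π bond(s) = 4.)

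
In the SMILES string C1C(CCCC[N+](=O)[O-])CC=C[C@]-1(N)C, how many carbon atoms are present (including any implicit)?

11

The symbol for carbon appears 11 times in the SMILES.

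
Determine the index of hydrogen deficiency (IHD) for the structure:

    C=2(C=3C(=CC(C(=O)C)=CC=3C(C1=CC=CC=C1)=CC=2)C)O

12

Molecular formula from the SMILES: C19H16O2.
DoU = (2C + 2 + N − H − X)/2 = (2·19 + 2 + 0 − 16 − 0)/2 = 24/2 = 12.
(Structurally: 3 ring(s) + 9 π bond(s) = 12.)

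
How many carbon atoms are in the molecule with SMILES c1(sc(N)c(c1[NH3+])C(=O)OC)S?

6

The symbol for carbon appears 6 times in the SMILES. Lowercase c denotes aromatic carbon and counts toward C.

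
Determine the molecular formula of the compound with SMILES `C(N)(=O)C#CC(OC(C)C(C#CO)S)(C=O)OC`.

C11H13NO5S

Heavy atoms from the SMILES: 11 C, 1 N, 5 O, 1 S.
Implicit hydrogens by atom environment:
  6 × C: no H
  4 × O: no H
  3 × C: 1 H each → 3
  2 × C: 3 H each → 6
  1 × N: 2 H
  1 × O: 1 H
  1 × S: 1 H
  Total hydrogens = 13.
Molecular formula: C11H13NO5S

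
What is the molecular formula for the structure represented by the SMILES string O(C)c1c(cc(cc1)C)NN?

C8H12N2O

Heavy atoms from the SMILES: 8 C, 2 N, 1 O.
Implicit hydrogens by atom environment:
  3 × C (aromatic): 1 H each → 3
  3 × C (aromatic): no H
  2 × C: 3 H each → 6
  1 × N: 2 H
  1 × N: 1 H
  1 × O: no H
  Total hydrogens = 12.
Molecular formula: C8H12N2O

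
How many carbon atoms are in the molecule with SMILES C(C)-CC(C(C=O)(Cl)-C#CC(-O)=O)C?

The symbol for carbon appears 10 times in the SMILES. (Cl is a single chlorine, not C + l.)

10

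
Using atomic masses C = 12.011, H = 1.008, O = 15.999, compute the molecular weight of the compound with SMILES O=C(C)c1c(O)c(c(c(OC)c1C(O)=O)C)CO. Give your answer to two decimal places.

254.24

Molecular formula: C12H14O6.
M = 12×12.011 + 14×1.008 + 6×15.999 = 254.24 g/mol.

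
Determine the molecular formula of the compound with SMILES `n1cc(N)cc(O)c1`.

C5H6N2O

Heavy atoms from the SMILES: 5 C, 2 N, 1 O.
Implicit hydrogens by atom environment:
  3 × C (aromatic): 1 H each → 3
  2 × C (aromatic): no H
  1 × N: 2 H
  1 × N (aromatic): no H
  1 × O: 1 H
  Total hydrogens = 6.
Molecular formula: C5H6N2O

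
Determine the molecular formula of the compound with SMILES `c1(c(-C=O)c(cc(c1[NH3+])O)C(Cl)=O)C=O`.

C9H7ClNO4+

Heavy atoms from the SMILES: 9 C, 1 Cl, 1 N, 4 O.
Implicit hydrogens by atom environment:
  5 × C (aromatic): no H
  3 × O: no H
  2 × C: 1 H each → 2
  1 × C (aromatic): 1 H
  1 × C: no H
  1 × Cl: no H
  1 × N (charge +1): 3 H
  1 × O: 1 H
  Total hydrogens = 7.
Net charge +1.
Molecular formula: C9H7ClNO4+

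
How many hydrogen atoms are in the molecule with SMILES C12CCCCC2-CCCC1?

Hydrogens are implicit in SMILES; fill each atom to its normal valence:
  8 × C: 2 H each → 16
  2 × C: 1 H each → 2
  Total hydrogens = 18.

18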